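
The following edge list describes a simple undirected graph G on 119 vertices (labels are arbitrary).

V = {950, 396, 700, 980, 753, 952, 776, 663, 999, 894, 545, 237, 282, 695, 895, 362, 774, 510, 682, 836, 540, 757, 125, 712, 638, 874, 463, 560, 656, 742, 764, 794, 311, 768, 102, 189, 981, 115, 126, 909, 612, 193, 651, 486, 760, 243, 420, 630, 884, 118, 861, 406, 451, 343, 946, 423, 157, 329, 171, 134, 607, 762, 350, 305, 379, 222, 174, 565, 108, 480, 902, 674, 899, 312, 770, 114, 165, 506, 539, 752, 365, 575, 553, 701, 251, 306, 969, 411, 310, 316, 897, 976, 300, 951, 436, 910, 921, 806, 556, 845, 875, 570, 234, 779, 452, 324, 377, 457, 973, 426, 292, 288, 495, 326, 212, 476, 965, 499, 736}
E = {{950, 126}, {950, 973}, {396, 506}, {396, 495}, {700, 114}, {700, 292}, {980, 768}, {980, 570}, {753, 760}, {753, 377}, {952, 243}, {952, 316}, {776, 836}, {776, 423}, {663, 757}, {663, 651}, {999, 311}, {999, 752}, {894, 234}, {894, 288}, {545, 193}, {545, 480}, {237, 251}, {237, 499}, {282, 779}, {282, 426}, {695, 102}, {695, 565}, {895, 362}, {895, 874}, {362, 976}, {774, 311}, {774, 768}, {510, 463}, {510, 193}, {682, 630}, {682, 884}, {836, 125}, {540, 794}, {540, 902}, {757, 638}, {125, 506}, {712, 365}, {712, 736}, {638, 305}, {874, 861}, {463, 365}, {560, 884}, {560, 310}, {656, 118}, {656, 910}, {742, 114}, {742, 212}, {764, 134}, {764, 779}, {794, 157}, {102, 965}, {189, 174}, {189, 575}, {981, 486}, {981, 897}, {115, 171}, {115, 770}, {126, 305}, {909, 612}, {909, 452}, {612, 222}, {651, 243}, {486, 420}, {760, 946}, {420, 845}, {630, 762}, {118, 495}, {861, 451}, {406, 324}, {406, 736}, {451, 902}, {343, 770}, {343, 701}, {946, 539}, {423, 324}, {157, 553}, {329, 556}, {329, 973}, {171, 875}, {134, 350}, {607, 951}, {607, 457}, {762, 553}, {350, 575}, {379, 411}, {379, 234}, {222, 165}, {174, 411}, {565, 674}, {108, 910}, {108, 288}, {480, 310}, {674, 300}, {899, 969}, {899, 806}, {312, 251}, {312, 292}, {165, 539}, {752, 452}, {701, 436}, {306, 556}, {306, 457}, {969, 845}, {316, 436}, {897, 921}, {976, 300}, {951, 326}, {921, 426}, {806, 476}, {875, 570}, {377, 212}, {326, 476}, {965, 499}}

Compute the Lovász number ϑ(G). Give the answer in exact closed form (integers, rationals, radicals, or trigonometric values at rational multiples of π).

119*cos(pi/119)/(cos(pi/119) + 1)

Vertex 288 has 2 neighbors: 894, 108.
Vertex 540 has 2 neighbors: 794, 902.
Vertex 836 has 2 neighbors: 776, 125.
N(316) = {952, 436}, |N(316)| = 2.
119-vertex 2-regular graph: connected 2-regular on 119 ⇒ C_{119}.
spec(A) ≈ [2.0, 1.997, 1.989, 1.975, 1.956, 1.931, 1.9, 1.865, 1.824, 1.778, 1.728, 1.672, 1.612, 1.547, 1.478, 1.405, 1.328, 1.247, 1.163, 1.075, 0.985, 0.891, 0.796, 0.698, 0.598, 0.496, 0.393, 0.289, 0.185, 0.079, -0.026, -0.132, -0.237, -0.342, -0.445, -0.547, -0.648, -0.747, -0.844, -0.938, -1.03, -1.119, -1.205, -1.288, -1.367, -1.442, -1.513, -1.58, -1.642, -1.7, -1.754, -1.802, -1.845, -1.883, -1.916, -1.944, -1.966, -1.983, -1.994, -1.999] (distinct, 3 d.p.).
Lovász: ϑ = −119(-2*cos(pi/119))/(2+-(-1)*2*cos(pi/119)) = 119*cos(pi/119)/(cos(pi/119) + 1).
≈ 59.4896 (to 4 d.p.).
Sandwich: α(G)=59 ≤ ϑ(G)=119*cos(pi/119)/(cos(pi/119) + 1) ≤ χ(Ḡ)=60 (both strict).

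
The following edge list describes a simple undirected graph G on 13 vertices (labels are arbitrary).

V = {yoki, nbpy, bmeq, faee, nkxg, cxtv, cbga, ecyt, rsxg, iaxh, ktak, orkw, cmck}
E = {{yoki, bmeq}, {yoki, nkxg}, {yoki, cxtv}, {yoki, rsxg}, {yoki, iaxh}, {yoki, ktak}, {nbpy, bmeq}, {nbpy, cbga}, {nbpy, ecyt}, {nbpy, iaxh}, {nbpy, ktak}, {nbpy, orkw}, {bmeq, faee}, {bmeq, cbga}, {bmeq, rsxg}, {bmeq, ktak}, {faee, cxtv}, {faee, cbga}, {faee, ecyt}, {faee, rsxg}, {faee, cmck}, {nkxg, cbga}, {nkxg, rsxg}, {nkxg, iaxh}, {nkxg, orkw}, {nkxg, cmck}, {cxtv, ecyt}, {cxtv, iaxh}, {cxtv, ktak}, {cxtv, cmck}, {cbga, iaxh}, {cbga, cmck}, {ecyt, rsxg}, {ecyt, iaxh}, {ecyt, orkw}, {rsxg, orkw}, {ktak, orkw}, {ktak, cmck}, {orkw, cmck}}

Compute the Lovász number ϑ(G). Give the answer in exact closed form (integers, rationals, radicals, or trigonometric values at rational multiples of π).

sqrt(13)

N(bmeq) = {yoki, nbpy, faee, cbga, rsxg, ktak}, |N(bmeq)| = 6.
Vertex nbpy has 6 neighbors: bmeq, cbga, ecyt, iaxh, ktak, orkw.
Vertex cmck has 6 neighbors: faee, nkxg, cxtv, cbga, ktak, orkw.
Vertex yoki has 6 neighbors: bmeq, nkxg, cxtv, rsxg, iaxh, ktak.
G on 13 vertices is 6-regular; SR(13,6,2,3) — a Paley graph.
A has 3 distinct eigenvalues ≈ [6.0, 1.3028, -2.3028].
λ_max=6, λ_min=-sqrt(13)/2 - 1/2; ϑ = −13·λ_min/(λ_max−λ_min) = sqrt(13).
Numerically 3.6056.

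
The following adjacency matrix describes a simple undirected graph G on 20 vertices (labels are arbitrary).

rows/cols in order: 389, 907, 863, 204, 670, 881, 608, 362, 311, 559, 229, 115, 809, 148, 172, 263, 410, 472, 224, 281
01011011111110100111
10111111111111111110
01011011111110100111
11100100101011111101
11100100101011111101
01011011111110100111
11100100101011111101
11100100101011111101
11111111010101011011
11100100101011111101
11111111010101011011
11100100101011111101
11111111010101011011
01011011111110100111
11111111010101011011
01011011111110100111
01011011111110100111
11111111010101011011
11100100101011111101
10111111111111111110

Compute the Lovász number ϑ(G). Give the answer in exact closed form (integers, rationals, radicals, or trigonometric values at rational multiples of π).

7

N(472) = {389, 907, 863, 204, 670, 881, 608, 362, 559, 115, 148, 263, 410, 224, 281}, |N(472)| = 15.
N(410) = {907, 204, 670, 608, 362, 311, 559, 229, 115, 809, 172, 472, 224, 281}, |N(410)| = 14.
deg(311) = 15; N(311) = {389, 907, 863, 204, 670, 881, 608, 362, 559, 115, 148, 263, 410, 224, 281}.
deg(229) = 15; N(229) = {389, 907, 863, 204, 670, 881, 608, 362, 559, 115, 148, 263, 410, 224, 281}.
G = K_{7,6,5,2}: α = 7 = χ(Ḡ), so ϑ = 7.
≈ 7.000000000 (to 9 d.p.).
α=7, χ(Ḡ)=7; ϑ=7 lies between (collapsed).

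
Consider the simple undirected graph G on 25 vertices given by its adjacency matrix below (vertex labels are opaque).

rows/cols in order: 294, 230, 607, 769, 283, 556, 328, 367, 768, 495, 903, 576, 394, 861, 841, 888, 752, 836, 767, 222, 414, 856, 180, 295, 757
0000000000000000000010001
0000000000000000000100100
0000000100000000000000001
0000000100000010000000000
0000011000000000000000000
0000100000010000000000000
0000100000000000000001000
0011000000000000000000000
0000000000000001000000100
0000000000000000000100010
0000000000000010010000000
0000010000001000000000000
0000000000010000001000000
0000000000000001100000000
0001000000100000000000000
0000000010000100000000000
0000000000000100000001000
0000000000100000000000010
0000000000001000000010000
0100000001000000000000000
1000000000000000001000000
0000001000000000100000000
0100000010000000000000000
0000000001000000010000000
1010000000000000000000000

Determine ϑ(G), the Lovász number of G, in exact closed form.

N(752) = {861, 856}, |N(752)| = 2.
Vertex 841 has 2 neighbors: 769, 903.
N(888) = {768, 861}, |N(888)| = 2.
Vertex 367 has 2 neighbors: 607, 769.
Every vertex has degree 2 (N=25); this is C_{25}, the 25-cycle.
Distinct eigenvalues (to 4 d.p.): [2.0, 1.9372, 1.7526, 1.4579, 1.0717, 0.618, 0.1256, -0.3748, -0.8516, -1.2748, -1.618, -1.8596, -1.9842].
−25·(-2*cos(pi/25)) / ((2)−(-2*cos(pi/25))) = 25*cos(pi/25)/(cos(pi/25) + 1) = ϑ(G).
Numerically 12.450522.
Check 12 ≤ 25*cos(pi/25)/(cos(pi/25) + 1) ≤ 13: both strict.

25*cos(pi/25)/(cos(pi/25) + 1)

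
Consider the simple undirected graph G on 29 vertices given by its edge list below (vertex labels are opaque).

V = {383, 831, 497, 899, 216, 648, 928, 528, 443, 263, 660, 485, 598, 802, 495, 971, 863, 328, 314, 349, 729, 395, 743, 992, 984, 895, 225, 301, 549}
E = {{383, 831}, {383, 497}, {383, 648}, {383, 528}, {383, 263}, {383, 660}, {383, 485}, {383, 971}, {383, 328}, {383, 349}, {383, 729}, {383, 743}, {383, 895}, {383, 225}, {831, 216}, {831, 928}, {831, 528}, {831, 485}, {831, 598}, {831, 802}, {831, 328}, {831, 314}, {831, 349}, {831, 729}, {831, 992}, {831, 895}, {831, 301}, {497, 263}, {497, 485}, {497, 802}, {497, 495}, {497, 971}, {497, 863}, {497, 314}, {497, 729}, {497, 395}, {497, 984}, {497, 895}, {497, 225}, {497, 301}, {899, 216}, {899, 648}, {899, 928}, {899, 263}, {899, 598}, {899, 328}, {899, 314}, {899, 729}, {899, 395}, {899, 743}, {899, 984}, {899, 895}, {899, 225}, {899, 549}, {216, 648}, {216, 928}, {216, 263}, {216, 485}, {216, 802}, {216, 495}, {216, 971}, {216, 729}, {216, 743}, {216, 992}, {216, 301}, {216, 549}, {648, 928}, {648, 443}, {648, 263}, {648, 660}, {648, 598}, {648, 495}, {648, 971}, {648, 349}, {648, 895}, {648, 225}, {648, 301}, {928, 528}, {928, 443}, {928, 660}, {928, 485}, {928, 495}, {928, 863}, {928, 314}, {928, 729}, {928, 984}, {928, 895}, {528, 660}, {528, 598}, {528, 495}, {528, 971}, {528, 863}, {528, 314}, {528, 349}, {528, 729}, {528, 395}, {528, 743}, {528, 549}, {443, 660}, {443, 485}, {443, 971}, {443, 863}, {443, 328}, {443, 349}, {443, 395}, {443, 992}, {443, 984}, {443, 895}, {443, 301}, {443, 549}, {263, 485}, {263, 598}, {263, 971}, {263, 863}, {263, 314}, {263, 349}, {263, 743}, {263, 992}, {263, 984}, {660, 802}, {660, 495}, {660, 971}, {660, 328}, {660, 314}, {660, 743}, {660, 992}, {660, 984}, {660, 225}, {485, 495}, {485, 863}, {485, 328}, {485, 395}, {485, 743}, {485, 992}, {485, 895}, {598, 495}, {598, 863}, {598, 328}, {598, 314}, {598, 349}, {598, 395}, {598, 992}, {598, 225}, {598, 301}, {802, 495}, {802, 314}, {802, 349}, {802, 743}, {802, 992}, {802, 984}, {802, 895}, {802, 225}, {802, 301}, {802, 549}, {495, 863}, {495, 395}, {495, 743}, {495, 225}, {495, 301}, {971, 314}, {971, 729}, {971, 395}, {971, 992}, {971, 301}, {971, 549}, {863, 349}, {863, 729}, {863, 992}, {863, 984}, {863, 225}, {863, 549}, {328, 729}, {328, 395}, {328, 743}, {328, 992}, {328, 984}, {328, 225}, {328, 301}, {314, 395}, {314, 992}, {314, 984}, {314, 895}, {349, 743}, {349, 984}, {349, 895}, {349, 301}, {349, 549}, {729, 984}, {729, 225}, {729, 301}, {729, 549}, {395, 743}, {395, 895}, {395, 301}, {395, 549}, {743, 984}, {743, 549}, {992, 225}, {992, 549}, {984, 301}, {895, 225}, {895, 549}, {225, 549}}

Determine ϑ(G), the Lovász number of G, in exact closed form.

deg(863) = 14; N(863) = {497, 928, 528, 443, 263, 485, 598, 495, 349, 729, 992, 984, 225, 549}.
deg(598) = 14; N(598) = {831, 899, 648, 528, 263, 495, 863, 328, 314, 349, 395, 992, 225, 301}.
deg(216) = 14; N(216) = {831, 899, 648, 928, 263, 485, 802, 495, 971, 729, 743, 992, 301, 549}.
N(549) = {899, 216, 528, 443, 802, 971, 863, 349, 729, 395, 743, 992, 895, 225}, |N(549)| = 14.
Every vertex has degree 14 (N=29); strongly regular (29,14,6,7).
Distinct eigenvalues (to 4 d.p.): [14.0, 2.1926, -3.1926].
With N=29: ϑ(G) = 29·(-(-sqrt(29)/2 - 1/2))/(14−(-sqrt(29)/2 - 1/2)) = sqrt(29).
Numerically 5.38516.

sqrt(29)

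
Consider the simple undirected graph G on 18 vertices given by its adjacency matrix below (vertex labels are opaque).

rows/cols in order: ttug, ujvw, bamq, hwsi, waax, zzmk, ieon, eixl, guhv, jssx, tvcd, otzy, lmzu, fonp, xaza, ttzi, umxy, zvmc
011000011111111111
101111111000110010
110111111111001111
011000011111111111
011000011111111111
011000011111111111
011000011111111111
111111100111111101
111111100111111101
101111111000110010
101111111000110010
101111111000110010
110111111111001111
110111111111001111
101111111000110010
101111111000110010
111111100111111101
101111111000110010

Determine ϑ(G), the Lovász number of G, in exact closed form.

deg(otzy) = 11; N(otzy) = {ttug, bamq, hwsi, waax, zzmk, ieon, eixl, guhv, lmzu, fonp, umxy}.
N(fonp) = {ttug, ujvw, hwsi, waax, zzmk, ieon, eixl, guhv, jssx, tvcd, otzy, xaza, ttzi, umxy, zvmc}, |N(fonp)| = 15.
deg(jssx) = 11; N(jssx) = {ttug, bamq, hwsi, waax, zzmk, ieon, eixl, guhv, lmzu, fonp, umxy}.
N(umxy) = {ttug, ujvw, bamq, hwsi, waax, zzmk, ieon, jssx, tvcd, otzy, lmzu, fonp, xaza, ttzi, zvmc}, |N(umxy)| = 15.
G = K_{7,5,3,3}: α = 7 = χ(Ḡ), so ϑ = 7.
Numerically 7.000000000.
α=7, χ(Ḡ)=7; ϑ=7 lies between (collapsed).

7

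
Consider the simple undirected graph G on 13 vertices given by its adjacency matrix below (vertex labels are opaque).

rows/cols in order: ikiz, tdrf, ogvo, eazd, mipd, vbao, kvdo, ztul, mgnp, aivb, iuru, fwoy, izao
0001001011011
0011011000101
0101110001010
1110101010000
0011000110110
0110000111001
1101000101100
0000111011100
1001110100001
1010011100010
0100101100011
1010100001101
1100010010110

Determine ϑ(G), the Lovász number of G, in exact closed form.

deg(aivb) = 6; N(aivb) = {ikiz, ogvo, vbao, kvdo, ztul, fwoy}.
Vertex ikiz has 6 neighbors: eazd, kvdo, mgnp, aivb, fwoy, izao.
Vertex ztul has 6 neighbors: mipd, vbao, kvdo, mgnp, aivb, iuru.
N(tdrf) = {ogvo, eazd, vbao, kvdo, iuru, izao}, |N(tdrf)| = 6.
G on 13 vertices is 6-regular; strongly regular (13,6,2,3).
A has 3 distinct eigenvalues ≈ [6.0, 1.303, -2.303].
Lovász: ϑ = −13(-sqrt(13)/2 - 1/2)/(6+-(-sqrt(13)/2 - 1/2)) = sqrt(13).
ϑ(G) ≈ 3.60555.

sqrt(13)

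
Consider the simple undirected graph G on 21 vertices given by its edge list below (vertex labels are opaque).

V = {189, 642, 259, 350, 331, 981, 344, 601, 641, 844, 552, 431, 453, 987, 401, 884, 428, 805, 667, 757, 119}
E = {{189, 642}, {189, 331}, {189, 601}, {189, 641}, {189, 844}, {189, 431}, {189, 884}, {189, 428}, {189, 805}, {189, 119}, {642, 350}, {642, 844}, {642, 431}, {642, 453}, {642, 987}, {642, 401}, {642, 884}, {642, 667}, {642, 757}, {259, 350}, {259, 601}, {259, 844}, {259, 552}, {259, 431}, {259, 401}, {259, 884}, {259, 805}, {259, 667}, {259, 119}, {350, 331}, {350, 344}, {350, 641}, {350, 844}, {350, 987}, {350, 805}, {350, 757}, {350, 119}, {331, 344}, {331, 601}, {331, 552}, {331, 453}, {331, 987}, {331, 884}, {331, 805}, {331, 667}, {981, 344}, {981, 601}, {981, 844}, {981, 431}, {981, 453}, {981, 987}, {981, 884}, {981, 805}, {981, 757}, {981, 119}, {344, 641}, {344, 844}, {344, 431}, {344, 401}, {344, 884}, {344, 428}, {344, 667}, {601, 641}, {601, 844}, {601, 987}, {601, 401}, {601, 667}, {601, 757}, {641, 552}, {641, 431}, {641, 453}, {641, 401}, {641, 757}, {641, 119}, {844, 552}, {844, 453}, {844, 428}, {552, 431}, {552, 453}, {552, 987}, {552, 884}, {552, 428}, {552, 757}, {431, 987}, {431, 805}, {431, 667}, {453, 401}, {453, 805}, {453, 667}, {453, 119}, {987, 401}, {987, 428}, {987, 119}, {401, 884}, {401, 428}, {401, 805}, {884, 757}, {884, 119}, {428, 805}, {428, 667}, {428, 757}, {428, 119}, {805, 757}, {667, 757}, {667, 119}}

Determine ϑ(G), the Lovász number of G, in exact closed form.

Vertex 805 has 10 neighbors: 189, 259, 350, 331, 981, 431, 453, 401, 428, 757.
N(189) = {642, 331, 601, 641, 844, 431, 884, 428, 805, 119}, |N(189)| = 10.
N(431) = {189, 642, 259, 981, 344, 641, 552, 987, 805, 667}, |N(431)| = 10.
N(641) = {189, 350, 344, 601, 552, 431, 453, 401, 757, 119}, |N(641)| = 10.
deg(v) = 10 for all v (|V|=21); this is K(7,2), the Kneser graph.
The 3 distinct eigenvalues: [10.0, 1.0, -4.0].
λ_max=10, λ_min=-4; ϑ = −21·λ_min/(λ_max−λ_min) = 6.
= 6.0000000… (decimal).

6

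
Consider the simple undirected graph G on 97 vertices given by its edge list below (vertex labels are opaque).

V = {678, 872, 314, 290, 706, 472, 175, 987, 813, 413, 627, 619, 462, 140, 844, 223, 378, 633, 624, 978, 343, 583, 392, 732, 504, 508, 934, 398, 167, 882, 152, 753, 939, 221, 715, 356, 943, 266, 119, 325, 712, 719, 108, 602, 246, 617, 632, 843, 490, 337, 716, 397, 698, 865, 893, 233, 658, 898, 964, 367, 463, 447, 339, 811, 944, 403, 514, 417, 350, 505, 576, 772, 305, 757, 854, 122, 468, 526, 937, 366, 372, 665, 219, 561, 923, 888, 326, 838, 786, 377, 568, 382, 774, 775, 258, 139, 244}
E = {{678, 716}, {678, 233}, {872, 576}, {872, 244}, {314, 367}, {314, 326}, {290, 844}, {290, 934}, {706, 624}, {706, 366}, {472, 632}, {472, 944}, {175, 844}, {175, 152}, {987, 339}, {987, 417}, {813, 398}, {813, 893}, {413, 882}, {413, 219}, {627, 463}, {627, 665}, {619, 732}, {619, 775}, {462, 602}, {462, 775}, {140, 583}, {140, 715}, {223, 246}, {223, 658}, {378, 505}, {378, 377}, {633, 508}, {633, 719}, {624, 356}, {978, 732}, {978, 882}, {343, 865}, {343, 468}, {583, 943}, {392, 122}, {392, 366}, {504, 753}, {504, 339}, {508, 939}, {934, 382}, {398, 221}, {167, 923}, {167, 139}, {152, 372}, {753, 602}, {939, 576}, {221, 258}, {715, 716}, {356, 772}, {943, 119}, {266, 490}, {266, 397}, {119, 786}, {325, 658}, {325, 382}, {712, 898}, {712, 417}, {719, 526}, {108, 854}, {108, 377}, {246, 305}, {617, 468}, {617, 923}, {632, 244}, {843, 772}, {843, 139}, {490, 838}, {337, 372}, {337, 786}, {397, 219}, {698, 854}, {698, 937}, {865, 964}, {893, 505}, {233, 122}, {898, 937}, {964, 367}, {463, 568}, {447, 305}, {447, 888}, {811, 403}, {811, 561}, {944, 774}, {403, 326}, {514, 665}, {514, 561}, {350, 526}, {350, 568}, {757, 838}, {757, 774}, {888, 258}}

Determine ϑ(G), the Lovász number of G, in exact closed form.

97*cos(pi/97)/(cos(pi/97) + 1)

Vertex 398 has 2 neighbors: 813, 221.
Vertex 258 has 2 neighbors: 221, 888.
N(568) = {463, 350}, |N(568)| = 2.
Vertex 665 has 2 neighbors: 627, 514.
deg(v) = 2 for all v (|V|=97); a single 97-cycle (edge-transitive).
The 49 distinct eigenvalues: [2.0, 1.9958, 1.9832, 1.9624, 1.9332, 1.896, 1.8508, 1.7979, 1.7374, 1.6697, 1.5949, 1.5134, 1.4256, 1.3318, 1.2325, 1.1279, 1.0186, 0.9051, 0.7878, 0.6671, 0.5437, 0.4179, 0.2905, 0.1618, 0.0324, -0.0971, -0.2262, -0.3544, -0.481, -0.6057, -0.7278, -0.8469, -0.9624, -1.0738, -1.1808, -1.2828, -1.3794, -1.4703, -1.555, -1.6331, -1.7044, -1.7686, -1.8253, -1.8744, -1.9156, -1.9488, -1.9738, -1.9906, -1.999].
ϑ = −N·λ_min/(λ_max−λ_min) = −97·(-2*cos(pi/97))/(2−(-2*cos(pi/97))) = 97*cos(pi/97)/(cos(pi/97) + 1).
Numerically 48.48728.
Sandwich: α(G)=48 ≤ ϑ(G)=97*cos(pi/97)/(cos(pi/97) + 1) ≤ χ(Ḡ)=49 (both strict).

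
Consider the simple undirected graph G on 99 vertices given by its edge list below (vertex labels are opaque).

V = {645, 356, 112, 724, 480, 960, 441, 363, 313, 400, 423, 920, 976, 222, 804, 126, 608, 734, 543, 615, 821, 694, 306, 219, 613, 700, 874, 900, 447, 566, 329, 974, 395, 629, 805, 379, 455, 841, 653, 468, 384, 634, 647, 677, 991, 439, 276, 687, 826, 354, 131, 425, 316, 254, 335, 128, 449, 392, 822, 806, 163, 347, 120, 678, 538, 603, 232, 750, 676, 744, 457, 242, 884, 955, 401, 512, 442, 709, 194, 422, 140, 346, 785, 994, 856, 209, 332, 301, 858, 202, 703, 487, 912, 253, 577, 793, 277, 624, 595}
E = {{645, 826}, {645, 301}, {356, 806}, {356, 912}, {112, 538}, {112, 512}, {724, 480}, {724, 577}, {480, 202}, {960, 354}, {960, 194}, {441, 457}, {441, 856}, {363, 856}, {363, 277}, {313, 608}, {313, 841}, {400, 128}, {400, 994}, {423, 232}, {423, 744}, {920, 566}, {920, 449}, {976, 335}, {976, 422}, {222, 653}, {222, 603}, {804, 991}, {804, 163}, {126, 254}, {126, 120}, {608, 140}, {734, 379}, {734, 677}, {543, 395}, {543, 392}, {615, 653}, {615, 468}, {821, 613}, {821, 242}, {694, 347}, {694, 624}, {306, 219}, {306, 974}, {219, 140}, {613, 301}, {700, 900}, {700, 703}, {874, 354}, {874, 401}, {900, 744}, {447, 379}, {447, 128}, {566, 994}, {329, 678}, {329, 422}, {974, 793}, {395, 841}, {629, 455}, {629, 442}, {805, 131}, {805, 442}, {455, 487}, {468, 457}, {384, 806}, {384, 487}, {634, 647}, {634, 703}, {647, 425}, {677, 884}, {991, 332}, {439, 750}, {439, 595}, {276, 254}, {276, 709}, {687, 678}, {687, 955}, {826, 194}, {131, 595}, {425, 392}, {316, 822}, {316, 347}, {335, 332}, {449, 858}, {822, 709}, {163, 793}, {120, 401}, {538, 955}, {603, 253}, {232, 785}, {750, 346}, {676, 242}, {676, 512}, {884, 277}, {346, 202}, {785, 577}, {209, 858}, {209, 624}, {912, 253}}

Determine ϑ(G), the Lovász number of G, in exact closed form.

99*cos(pi/99)/(cos(pi/99) + 1)

Vertex 487 has 2 neighbors: 455, 384.
deg(566) = 2; N(566) = {920, 994}.
N(900) = {700, 744}, |N(900)| = 2.
N(140) = {608, 219}, |N(140)| = 2.
99-vertex 2-regular graph: connected 2-regular on 99 ⇒ C_{99}.
Distinct eigenvalues (to 3 d.p.): [2.0, 1.996, 1.984, 1.964, 1.936, 1.9, 1.857, 1.806, 1.748, 1.683, 1.611, 1.532, 1.447, 1.357, 1.261, 1.16, 1.054, 0.945, 0.831, 0.714, 0.594, 0.472, 0.347, 0.222, 0.095, -0.032, -0.158, -0.285, -0.41, -0.533, -0.654, -0.773, -0.888, -1.0, -1.108, -1.211, -1.31, -1.403, -1.491, -1.572, -1.647, -1.716, -1.778, -1.832, -1.879, -1.919, -1.951, -1.975, -1.991, -1.999].
λ_max=2, λ_min=-2*cos(pi/99); ϑ = −99·λ_min/(λ_max−λ_min) = 99*cos(pi/99)/(cos(pi/99) + 1).
= 49.48753629… (decimal).
Sandwich: α(G)=49 ≤ ϑ(G)=99*cos(pi/99)/(cos(pi/99) + 1) ≤ χ(Ḡ)=50 (both strict).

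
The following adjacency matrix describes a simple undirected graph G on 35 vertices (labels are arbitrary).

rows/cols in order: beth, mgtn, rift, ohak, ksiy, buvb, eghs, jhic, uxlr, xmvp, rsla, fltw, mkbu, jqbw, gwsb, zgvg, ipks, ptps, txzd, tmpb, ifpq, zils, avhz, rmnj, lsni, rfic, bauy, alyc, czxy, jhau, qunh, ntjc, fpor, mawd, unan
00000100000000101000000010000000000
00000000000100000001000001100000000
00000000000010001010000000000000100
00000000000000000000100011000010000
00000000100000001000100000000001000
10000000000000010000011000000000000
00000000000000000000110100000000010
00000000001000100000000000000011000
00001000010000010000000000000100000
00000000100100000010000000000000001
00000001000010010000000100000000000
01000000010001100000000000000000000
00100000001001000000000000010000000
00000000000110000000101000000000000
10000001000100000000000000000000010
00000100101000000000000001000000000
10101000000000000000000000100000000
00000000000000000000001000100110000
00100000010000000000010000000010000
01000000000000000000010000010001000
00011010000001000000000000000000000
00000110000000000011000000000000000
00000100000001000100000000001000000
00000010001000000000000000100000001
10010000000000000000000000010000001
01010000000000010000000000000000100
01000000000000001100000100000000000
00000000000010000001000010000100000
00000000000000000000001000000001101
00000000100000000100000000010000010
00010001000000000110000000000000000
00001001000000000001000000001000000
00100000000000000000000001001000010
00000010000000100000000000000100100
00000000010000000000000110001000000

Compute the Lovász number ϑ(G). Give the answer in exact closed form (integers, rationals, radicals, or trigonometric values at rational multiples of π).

15

N(ksiy) = {uxlr, ipks, ifpq, ntjc}, |N(ksiy)| = 4.
Vertex rsla has 4 neighbors: jhic, mkbu, zgvg, rmnj.
deg(lsni) = 4; N(lsni) = {beth, ohak, alyc, unan}.
N(fltw) = {mgtn, xmvp, jqbw, gwsb}, |N(fltw)| = 4.
deg(v) = 4 for all v (|V|=35); Kneser-type, 3-subsets of [7].
Distinct eigenvalues (to 6 d.p.): [4.0, 2.0, -1.0, -3.0].
With N=35: ϑ(G) = 35·(-1*(-3))/(4−(-3)) = 15.
= 15.00000000… (decimal).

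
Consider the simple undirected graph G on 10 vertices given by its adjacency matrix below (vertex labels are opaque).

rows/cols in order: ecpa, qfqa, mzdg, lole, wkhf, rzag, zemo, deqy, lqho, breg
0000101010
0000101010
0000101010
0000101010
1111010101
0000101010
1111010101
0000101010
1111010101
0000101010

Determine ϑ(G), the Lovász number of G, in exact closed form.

7

deg(lqho) = 7; N(lqho) = {ecpa, qfqa, mzdg, lole, rzag, deqy, breg}.
Vertex mzdg has 3 neighbors: wkhf, zemo, lqho.
deg(ecpa) = 3; N(ecpa) = {wkhf, zemo, lqho}.
deg(wkhf) = 7; N(wkhf) = {ecpa, qfqa, mzdg, lole, rzag, deqy, breg}.
2 parts of sizes [7, 3]; α(G) = 7 = ϑ (perfect).
≈ 7.000000 (to 6 d.p.).
Sandwich: α(G)=7 ≤ ϑ(G)=7 ≤ χ(Ḡ)=7 (collapsed).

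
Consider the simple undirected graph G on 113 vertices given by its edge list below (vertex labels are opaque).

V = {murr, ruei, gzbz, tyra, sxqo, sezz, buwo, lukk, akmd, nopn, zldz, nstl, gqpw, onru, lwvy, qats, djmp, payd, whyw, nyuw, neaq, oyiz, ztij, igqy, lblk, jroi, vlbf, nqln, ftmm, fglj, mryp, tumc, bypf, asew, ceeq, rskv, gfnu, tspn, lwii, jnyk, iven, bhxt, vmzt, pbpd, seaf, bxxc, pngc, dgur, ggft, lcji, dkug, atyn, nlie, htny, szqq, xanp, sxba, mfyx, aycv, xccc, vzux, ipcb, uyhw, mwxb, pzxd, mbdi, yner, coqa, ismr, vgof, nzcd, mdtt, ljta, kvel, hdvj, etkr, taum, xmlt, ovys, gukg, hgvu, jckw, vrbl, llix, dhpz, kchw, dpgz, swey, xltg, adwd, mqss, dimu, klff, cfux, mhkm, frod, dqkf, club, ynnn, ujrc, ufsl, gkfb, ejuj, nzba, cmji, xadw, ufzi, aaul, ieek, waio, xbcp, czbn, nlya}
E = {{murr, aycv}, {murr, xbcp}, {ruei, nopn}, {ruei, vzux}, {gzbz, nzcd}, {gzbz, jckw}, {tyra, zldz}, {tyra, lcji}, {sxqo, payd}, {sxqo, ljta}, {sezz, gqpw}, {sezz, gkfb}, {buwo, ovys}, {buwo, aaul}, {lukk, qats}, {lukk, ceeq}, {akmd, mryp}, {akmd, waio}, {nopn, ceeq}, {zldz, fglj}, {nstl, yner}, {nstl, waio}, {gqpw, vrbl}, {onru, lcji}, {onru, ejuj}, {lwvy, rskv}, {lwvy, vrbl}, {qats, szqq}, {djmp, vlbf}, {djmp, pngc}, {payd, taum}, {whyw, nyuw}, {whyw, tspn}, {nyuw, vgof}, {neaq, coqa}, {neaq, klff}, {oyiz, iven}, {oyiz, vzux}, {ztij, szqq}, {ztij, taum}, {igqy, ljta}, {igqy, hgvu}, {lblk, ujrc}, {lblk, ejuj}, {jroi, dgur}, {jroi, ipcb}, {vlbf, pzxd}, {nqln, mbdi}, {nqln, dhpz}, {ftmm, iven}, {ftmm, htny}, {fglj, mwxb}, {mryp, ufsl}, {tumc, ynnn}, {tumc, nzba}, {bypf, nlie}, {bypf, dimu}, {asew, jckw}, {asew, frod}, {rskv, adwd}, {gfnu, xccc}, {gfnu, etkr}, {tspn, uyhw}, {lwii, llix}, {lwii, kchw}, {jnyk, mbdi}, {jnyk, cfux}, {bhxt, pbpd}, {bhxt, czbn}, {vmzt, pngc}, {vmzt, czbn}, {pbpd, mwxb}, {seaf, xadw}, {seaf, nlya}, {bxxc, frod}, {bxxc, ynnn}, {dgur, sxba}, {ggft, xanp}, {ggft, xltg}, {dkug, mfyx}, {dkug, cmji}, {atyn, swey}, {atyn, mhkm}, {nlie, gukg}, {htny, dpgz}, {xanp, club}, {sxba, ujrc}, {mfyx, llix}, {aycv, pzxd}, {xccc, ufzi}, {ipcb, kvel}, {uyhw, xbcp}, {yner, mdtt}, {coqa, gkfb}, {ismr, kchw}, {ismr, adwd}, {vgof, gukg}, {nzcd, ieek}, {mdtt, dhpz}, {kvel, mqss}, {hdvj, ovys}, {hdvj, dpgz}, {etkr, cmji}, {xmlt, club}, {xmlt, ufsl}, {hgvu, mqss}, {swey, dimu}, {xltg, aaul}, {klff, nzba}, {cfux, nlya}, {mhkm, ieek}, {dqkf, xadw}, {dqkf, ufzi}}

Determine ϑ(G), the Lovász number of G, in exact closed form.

deg(tyra) = 2; N(tyra) = {zldz, lcji}.
deg(klff) = 2; N(klff) = {neaq, nzba}.
Vertex czbn has 2 neighbors: bhxt, vmzt.
Vertex llix has 2 neighbors: lwii, mfyx.
113-vertex 2-regular graph: this is C_{113}, the 113-cycle.
A has 57 distinct eigenvalues ≈ [2.0, 1.9969, 1.9876, 1.9722, 1.9507, 1.9232, 1.8897, 1.8504, 1.8054, 1.7548, 1.6987, 1.6374, 1.5711, 1.4999, 1.424, 1.3438, 1.2594, 1.1711, 1.0792, 0.9839, 0.8856, 0.7846, 0.6811, 0.5756, 0.4682, 0.3595, 0.2496, 0.1389, 0.0278, -0.0834, -0.1943, -0.3046, -0.414, -0.5221, -0.6286, -0.7331, -0.8354, -0.9351, -1.0319, -1.1255, -1.2157, -1.3021, -1.3844, -1.4625, -1.5361, -1.6049, -1.6687, -1.7274, -1.7807, -1.8286, -1.8708, -1.9072, -1.9377, -1.9622, -1.9807, -1.993, -1.9992].
With N=113: ϑ(G) = 113·(-(-1)*2*cos(pi/113))/(2−(-2*cos(pi/113))) = 113*cos(pi/113)/(cos(pi/113) + 1).
ϑ(G) ≈ 56.48908.
56 ≤ 113*cos(pi/113)/(cos(pi/113) + 1) ≤ 57: both strict.

113*cos(pi/113)/(cos(pi/113) + 1)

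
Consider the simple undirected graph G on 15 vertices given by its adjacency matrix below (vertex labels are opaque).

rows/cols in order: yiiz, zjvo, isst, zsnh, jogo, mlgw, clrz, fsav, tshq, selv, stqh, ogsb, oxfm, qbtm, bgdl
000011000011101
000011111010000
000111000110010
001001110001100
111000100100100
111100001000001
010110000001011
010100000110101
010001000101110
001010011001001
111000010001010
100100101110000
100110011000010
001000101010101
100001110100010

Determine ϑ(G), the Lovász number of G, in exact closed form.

Vertex zjvo has 6 neighbors: jogo, mlgw, clrz, fsav, tshq, stqh.
N(stqh) = {yiiz, zjvo, isst, fsav, ogsb, qbtm}, |N(stqh)| = 6.
N(jogo) = {yiiz, zjvo, isst, clrz, selv, oxfm}, |N(jogo)| = 6.
N(zsnh) = {isst, mlgw, clrz, fsav, ogsb, oxfm}, |N(zsnh)| = 6.
Every vertex has degree 6 (N=15); Kneser K(6,2) on C(6,2)=15 vertices.
spec(A) ≈ [6.0, 1.0, -3.0] (distinct, 4 d.p.).
ϑ = −N·λ_min/(λ_max−λ_min) = −15·(-3)/(6−(-3)) = 5.
≈ 5.000000000 (to 9 d.p.).

5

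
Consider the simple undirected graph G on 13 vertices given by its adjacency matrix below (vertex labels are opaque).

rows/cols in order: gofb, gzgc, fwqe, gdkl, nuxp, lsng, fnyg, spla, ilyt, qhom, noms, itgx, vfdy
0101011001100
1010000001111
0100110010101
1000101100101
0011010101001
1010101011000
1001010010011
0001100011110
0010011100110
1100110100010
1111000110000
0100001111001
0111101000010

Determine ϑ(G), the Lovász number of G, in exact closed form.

N(vfdy) = {gzgc, fwqe, gdkl, nuxp, fnyg, itgx}, |N(vfdy)| = 6.
deg(itgx) = 6; N(itgx) = {gzgc, fnyg, spla, ilyt, qhom, vfdy}.
Vertex ilyt has 6 neighbors: fwqe, lsng, fnyg, spla, noms, itgx.
N(lsng) = {gofb, fwqe, nuxp, fnyg, ilyt, qhom}, |N(lsng)| = 6.
13-vertex 6-regular graph: strongly regular (13,6,2,3).
A has 3 distinct eigenvalues ≈ [6.0, 1.30278, -2.30278].
−13·(-sqrt(13)/2 - 1/2) / ((6)−(-sqrt(13)/2 - 1/2)) = sqrt(13) = ϑ(G).
≈ 3.6055513 (to 7 d.p.).

sqrt(13)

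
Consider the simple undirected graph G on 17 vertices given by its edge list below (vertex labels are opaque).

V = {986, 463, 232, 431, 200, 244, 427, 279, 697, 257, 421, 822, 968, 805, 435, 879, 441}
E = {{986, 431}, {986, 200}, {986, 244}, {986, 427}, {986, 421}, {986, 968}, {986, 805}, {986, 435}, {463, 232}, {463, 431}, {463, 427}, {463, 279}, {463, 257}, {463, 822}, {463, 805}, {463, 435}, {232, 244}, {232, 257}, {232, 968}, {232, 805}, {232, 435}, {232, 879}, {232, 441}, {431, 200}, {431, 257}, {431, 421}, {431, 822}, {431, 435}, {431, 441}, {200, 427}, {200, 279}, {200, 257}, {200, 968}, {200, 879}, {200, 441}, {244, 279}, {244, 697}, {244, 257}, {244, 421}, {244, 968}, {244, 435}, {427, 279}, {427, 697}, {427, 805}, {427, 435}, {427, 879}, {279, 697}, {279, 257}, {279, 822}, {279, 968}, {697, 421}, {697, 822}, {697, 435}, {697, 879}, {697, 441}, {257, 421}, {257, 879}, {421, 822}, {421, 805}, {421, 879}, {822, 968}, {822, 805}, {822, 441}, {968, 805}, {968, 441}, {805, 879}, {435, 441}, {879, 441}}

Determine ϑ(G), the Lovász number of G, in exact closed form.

sqrt(17)

N(232) = {463, 244, 257, 968, 805, 435, 879, 441}, |N(232)| = 8.
N(822) = {463, 431, 279, 697, 421, 968, 805, 441}, |N(822)| = 8.
N(244) = {986, 232, 279, 697, 257, 421, 968, 435}, |N(244)| = 8.
deg(431) = 8; N(431) = {986, 463, 200, 257, 421, 822, 435, 441}.
Regular of degree 8 on 17 vertices: SR(17,8,3,4) — a Paley graph.
Distinct eigenvalues (to 6 d.p.): [8.0, 1.561553, -2.561553].
λ_max=8, λ_min=-sqrt(17)/2 - 1/2; ϑ = −17·λ_min/(λ_max−λ_min) = sqrt(17).
Numerically 4.1231.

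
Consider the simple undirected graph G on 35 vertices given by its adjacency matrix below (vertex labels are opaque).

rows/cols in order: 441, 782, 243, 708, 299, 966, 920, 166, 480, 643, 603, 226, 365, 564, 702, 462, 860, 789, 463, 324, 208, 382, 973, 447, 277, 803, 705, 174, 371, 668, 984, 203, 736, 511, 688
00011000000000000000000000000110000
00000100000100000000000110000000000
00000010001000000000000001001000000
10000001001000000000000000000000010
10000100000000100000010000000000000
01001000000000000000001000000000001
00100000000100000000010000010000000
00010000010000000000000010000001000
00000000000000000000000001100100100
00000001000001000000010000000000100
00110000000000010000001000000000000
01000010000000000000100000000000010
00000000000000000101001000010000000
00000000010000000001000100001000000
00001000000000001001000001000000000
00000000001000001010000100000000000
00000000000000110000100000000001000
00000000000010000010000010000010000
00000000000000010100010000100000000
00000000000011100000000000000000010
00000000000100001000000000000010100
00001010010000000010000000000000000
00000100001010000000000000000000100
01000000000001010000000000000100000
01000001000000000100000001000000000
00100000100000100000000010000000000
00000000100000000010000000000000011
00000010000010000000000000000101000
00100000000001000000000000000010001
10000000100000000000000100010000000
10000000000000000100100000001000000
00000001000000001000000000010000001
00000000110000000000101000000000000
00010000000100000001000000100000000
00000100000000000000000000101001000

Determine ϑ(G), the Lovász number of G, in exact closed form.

15

Vertex 973 has 4 neighbors: 966, 603, 365, 736.
deg(920) = 4; N(920) = {243, 226, 382, 174}.
Vertex 166 has 4 neighbors: 708, 643, 277, 203.
Vertex 463 has 4 neighbors: 462, 789, 382, 705.
deg(v) = 4 for all v (|V|=35); Kneser K(7,3) on C(7,3)=35 vertices.
spec(A) ≈ [4.0, 2.0, -1.0, -3.0] (distinct, 5 d.p.).
Lovász: ϑ = −35(-3)/(4+-1*(-3)) = 15.
≈ 15.0000000 (to 7 d.p.).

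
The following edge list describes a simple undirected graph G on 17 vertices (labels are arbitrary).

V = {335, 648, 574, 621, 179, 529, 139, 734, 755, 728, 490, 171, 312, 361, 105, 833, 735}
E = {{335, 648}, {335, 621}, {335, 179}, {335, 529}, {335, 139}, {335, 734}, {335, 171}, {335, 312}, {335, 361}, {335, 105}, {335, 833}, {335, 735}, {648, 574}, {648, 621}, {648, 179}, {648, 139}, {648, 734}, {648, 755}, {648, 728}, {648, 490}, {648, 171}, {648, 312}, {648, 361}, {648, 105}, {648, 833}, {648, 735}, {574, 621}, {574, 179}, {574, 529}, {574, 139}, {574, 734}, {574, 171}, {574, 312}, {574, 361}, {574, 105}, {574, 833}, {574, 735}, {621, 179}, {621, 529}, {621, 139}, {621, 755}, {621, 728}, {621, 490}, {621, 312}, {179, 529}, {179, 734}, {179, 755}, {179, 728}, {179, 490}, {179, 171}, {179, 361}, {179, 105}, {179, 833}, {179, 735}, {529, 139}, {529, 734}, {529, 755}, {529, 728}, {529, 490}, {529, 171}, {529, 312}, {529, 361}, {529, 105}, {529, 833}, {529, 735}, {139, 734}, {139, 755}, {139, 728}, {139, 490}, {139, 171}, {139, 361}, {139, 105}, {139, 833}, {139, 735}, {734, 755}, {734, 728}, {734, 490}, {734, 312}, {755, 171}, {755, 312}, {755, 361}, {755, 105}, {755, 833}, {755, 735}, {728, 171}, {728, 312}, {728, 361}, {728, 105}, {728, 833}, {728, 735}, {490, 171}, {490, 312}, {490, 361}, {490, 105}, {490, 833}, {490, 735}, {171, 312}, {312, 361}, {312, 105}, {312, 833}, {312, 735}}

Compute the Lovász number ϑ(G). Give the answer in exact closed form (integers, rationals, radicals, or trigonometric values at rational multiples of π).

Vertex 621 has 10 neighbors: 335, 648, 574, 179, 529, 139, 755, 728, 490, 312.
N(179) = {335, 648, 574, 621, 529, 734, 755, 728, 490, 171, 361, 105, 833, 735}, |N(179)| = 14.
N(648) = {335, 574, 621, 179, 139, 734, 755, 728, 490, 171, 312, 361, 105, 833, 735}, |N(648)| = 15.
Vertex 529 has 15 neighbors: 335, 574, 621, 179, 139, 734, 755, 728, 490, 171, 312, 361, 105, 833, 735.
Complete 4-partite, parts [7, 5, 3, 2]: perfect, ϑ = α = 7.
ϑ(G) ≈ 7.00000000.
α=7, χ(Ḡ)=7; ϑ=7 lies between (collapsed).

7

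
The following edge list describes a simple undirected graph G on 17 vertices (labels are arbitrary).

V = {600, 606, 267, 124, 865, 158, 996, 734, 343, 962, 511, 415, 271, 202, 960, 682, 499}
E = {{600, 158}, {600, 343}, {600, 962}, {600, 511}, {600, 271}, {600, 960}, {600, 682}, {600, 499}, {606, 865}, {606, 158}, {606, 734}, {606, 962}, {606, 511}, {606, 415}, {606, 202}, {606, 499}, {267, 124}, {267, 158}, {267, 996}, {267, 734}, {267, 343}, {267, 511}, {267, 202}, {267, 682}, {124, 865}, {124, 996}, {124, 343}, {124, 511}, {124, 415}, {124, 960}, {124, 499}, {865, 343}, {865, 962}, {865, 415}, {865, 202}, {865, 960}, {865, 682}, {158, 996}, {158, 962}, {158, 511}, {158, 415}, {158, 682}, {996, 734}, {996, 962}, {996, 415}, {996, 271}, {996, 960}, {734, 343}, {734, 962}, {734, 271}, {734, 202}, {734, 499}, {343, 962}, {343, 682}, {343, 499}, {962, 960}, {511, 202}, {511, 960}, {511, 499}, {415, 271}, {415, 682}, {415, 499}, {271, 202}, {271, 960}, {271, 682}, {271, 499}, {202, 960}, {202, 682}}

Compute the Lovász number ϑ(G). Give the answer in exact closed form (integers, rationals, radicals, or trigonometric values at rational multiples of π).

deg(267) = 8; N(267) = {124, 158, 996, 734, 343, 511, 202, 682}.
deg(158) = 8; N(158) = {600, 606, 267, 996, 962, 511, 415, 682}.
Vertex 202 has 8 neighbors: 606, 267, 865, 734, 511, 271, 960, 682.
deg(499) = 8; N(499) = {600, 606, 124, 734, 343, 511, 415, 271}.
Regular of degree 8 on 17 vertices: SR(17,8,3,4) — a Paley graph.
A has 3 distinct eigenvalues ≈ [8.0, 1.561553, -2.561553].
−17·(-sqrt(17)/2 - 1/2) / ((8)−(-sqrt(17)/2 - 1/2)) = sqrt(17) = ϑ(G).
≈ 4.123106 (to 6 d.p.).

sqrt(17)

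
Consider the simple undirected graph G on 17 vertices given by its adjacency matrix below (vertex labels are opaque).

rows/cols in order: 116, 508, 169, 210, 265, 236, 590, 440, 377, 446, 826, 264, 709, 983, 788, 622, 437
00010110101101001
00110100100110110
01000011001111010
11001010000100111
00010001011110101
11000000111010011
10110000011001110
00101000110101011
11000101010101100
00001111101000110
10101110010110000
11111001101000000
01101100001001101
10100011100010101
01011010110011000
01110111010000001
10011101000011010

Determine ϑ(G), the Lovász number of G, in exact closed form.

deg(446) = 8; N(446) = {265, 236, 590, 440, 377, 826, 788, 622}.
N(437) = {116, 210, 265, 236, 440, 709, 983, 622}, |N(437)| = 8.
N(169) = {508, 590, 440, 826, 264, 709, 983, 622}, |N(169)| = 8.
Vertex 983 has 8 neighbors: 116, 169, 590, 440, 377, 709, 788, 437.
deg(v) = 8 for all v (|V|=17); SR(17,8,3,4) — a Paley graph.
Distinct eigenvalues (to 5 d.p.): [8.0, 1.56155, -2.56155].
Lovász (edge-transitive): ϑ = −17·(-sqrt(17)/2 - 1/2)/((8)−(-sqrt(17)/2 - 1/2)) = sqrt(17).
≈ 4.123106 (to 6 d.p.).

sqrt(17)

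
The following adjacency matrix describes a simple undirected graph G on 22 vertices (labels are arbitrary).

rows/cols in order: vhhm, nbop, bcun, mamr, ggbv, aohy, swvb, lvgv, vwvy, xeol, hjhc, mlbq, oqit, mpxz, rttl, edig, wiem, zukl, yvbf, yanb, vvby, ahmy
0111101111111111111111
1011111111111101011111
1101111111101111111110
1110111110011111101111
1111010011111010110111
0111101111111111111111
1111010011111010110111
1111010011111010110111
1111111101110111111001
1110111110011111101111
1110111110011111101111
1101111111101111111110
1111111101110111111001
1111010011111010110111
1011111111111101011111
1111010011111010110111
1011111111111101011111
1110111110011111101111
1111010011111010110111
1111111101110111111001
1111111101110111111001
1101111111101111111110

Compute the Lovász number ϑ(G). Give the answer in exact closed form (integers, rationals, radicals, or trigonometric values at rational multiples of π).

6

deg(oqit) = 18; N(oqit) = {vhhm, nbop, bcun, mamr, ggbv, aohy, swvb, lvgv, xeol, hjhc, mlbq, mpxz, rttl, edig, wiem, zukl, yvbf, ahmy}.
N(edig) = {vhhm, nbop, bcun, mamr, aohy, vwvy, xeol, hjhc, mlbq, oqit, rttl, wiem, zukl, yanb, vvby, ahmy}, |N(edig)| = 16.
Vertex rttl has 19 neighbors: vhhm, bcun, mamr, ggbv, aohy, swvb, lvgv, vwvy, xeol, hjhc, mlbq, oqit, mpxz, edig, zukl, yvbf, yanb, vvby, ahmy.
Vertex zukl has 18 neighbors: vhhm, nbop, bcun, ggbv, aohy, swvb, lvgv, vwvy, mlbq, oqit, mpxz, rttl, edig, wiem, yvbf, yanb, vvby, ahmy.
Complete multipartite on [6, 4, 4, 3, 3, 2]: sandwich collapses at ϑ=6.
≈ 6.00000000 (to 8 d.p.).
Lovász sandwich 6 ≤ 6 ≤ 6: collapsed.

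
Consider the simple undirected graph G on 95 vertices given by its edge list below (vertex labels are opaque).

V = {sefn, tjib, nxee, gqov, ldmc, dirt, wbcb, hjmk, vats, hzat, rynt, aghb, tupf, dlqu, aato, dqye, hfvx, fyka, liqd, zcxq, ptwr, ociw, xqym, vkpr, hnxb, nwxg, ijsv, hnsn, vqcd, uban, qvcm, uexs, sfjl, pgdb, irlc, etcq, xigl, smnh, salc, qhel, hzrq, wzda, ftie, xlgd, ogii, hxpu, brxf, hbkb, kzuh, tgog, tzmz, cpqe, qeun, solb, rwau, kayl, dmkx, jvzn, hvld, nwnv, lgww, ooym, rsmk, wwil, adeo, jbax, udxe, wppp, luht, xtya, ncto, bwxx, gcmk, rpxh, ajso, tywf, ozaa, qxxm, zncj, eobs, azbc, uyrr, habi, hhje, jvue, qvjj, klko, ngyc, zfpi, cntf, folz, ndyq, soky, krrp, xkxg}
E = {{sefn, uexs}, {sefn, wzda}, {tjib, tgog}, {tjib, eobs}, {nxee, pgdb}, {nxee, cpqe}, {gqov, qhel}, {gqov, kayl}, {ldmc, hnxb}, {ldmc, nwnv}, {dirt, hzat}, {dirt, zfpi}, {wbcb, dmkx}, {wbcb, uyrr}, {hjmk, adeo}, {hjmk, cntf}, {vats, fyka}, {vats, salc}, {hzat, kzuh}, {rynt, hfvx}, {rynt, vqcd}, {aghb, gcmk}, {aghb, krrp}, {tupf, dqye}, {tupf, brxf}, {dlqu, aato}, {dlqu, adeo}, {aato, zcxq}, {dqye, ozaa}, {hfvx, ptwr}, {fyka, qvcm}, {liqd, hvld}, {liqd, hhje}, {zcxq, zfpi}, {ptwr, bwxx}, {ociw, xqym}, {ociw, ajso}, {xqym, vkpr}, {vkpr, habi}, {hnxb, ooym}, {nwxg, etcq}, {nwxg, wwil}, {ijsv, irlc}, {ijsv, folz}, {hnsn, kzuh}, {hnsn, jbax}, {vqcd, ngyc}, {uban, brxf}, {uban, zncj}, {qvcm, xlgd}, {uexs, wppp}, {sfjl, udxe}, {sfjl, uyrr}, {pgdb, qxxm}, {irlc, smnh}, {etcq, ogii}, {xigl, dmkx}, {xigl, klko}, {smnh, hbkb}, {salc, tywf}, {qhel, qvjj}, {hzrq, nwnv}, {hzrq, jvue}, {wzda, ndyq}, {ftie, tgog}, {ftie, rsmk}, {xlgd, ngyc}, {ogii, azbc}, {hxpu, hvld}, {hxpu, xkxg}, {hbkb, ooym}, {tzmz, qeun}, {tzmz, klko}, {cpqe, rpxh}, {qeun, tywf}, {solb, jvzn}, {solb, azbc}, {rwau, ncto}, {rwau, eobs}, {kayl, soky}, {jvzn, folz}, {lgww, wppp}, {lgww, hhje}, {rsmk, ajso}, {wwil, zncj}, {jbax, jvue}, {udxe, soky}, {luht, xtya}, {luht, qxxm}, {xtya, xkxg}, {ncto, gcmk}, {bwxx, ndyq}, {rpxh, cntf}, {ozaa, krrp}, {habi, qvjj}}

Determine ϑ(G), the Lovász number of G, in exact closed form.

Vertex dlqu has 2 neighbors: aato, adeo.
N(ogii) = {etcq, azbc}, |N(ogii)| = 2.
Vertex ociw has 2 neighbors: xqym, ajso.
deg(ooym) = 2; N(ooym) = {hnxb, hbkb}.
95-vertex 2-regular graph: connected 2-regular on 95 ⇒ C_{95}.
The 48 distinct eigenvalues: [2.0, 1.995627, 1.982528, 1.96076, 1.930418, 1.891634, 1.84458, 1.789459, 1.726513, 1.656018, 1.578281, 1.493643, 1.402474, 1.305172, 1.202162, 1.093896, 0.980847, 0.863509, 0.742394, 0.618034, 0.490971, 0.361761, 0.230969, 0.099168, -0.033068, -0.165159, -0.296527, -0.426599, -0.554806, -0.680586, -0.803391, -0.922682, -1.037939, -1.148657, -1.254353, -1.354563, -1.44885, -1.536802, -1.618034, -1.692191, -1.758948, -1.818013, -1.869129, -1.912072, -1.946653, -1.972723, -1.990166, -1.998907].
λ_max=2, λ_min=-2*cos(pi/95); ϑ = −95·λ_min/(λ_max−λ_min) = 95*cos(pi/95)/(cos(pi/95) + 1).
Numerically 47.48701131.
Lovász sandwich 47 ≤ 95*cos(pi/95)/(cos(pi/95) + 1) ≤ 48: both strict.

95*cos(pi/95)/(cos(pi/95) + 1)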